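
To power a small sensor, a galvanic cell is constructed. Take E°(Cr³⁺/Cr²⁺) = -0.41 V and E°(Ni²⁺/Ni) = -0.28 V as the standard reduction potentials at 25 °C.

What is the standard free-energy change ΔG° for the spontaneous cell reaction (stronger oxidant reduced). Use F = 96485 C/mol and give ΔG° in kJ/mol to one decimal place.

-25.1 kJ/mol

Ni²⁺/Ni (E° = -0.28 V) is the cathode; Cr³⁺/Cr²⁺ (E° = -0.41 V) is the anode, so E°cell = +0.13 V.
Balancing electrons gives n = 2 (lcm of 2 and 1).
ΔG° = −nFE° = −(2)(96485)(+0.13) = -25,086 J = -25.1 kJ/mol.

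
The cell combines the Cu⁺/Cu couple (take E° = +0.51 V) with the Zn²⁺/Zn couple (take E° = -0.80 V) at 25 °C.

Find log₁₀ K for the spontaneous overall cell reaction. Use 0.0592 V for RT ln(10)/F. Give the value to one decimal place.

44.3

Cathode: Cu⁺/Cu; anode: Zn²⁺/Zn. E°cell = +1.31 V, n = 2.
log K = nE°cell / 0.0592 = (2)(+1.31) / 0.0592 = 44.3.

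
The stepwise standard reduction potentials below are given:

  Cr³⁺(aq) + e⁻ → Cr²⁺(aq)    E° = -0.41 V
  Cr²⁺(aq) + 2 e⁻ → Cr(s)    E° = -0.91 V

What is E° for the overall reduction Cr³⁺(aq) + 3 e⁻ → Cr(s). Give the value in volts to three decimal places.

-0.743 V

Adding the free-energy changes (−nFE°) of the two steps gives −n₃FE°₃ = −n₁FE°₁ − n₂FE°₂.
E°₃ = (1×-0.41 + 2×-0.91) / 3 = (-2.230) / 3 = -0.743 V.
E° values themselves are not directly additive — weighting by electron count is essential.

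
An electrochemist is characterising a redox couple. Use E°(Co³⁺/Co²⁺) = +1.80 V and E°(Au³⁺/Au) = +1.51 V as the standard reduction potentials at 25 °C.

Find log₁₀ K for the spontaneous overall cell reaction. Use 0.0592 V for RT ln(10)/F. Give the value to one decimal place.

Cathode: Co³⁺/Co²⁺; anode: Au³⁺/Au. E°cell = +0.29 V, n = 3.
log K = nE°cell / 0.0592 = (3)(+0.29) / 0.0592 = 14.7.

14.7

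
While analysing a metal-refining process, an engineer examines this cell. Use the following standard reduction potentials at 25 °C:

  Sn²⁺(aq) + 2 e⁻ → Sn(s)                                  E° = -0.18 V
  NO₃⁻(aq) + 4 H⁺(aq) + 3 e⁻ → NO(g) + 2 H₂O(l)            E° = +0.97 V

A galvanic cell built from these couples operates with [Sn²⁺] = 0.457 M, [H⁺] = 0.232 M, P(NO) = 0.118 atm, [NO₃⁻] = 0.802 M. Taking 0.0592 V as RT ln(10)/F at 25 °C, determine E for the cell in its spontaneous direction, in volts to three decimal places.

+1.126 V

NO₃⁻/NO is the cathode (higher E°), Sn²⁺/Sn the anode: E°cell = +0.97 − (-0.18) = +1.15 V, n = 6.
Overall: 2 NO₃⁻(aq) + 8 H⁺(aq) + 3 Sn(s) → 2 NO(g) + 4 H₂O(l) + 3 Sn²⁺(aq)
Q = P(NO)^2·[Sn²⁺]^3 / ([NO₃⁻]^2·[H⁺]^8); log Q = 2.391.
E = E° − (0.0592/n) log Q = +1.15 − (0.0592/6)(2.391) = +1.126 V.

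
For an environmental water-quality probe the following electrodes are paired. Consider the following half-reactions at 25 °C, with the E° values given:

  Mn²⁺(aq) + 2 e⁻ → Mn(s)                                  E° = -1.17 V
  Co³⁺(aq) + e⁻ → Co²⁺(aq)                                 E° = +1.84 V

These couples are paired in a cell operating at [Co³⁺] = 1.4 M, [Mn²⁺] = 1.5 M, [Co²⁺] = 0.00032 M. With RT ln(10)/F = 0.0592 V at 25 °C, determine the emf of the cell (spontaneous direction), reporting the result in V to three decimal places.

Co³⁺/Co²⁺ is the cathode (higher E°), Mn²⁺/Mn the anode: E°cell = +1.84 − (-1.17) = +3.01 V, n = 2.
Overall: 2 Co³⁺(aq) + Mn(s) → 2 Co²⁺(aq) + Mn²⁺(aq)
Q = [Co²⁺]^2·[Mn²⁺] / ([Co³⁺]^2); log Q = -7.106.
E = E° − (0.0592/n) log Q = +3.01 − (0.0592/2)(-7.106) = +3.220 V.

+3.220 V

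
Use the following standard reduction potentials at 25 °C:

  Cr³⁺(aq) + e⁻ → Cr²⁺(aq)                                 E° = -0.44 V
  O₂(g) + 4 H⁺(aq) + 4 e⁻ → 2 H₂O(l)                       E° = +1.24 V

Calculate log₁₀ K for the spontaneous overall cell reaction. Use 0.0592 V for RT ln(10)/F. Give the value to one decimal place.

113.5

Cathode: O₂/H₂O; anode: Cr³⁺/Cr²⁺. E°cell = +1.68 V, n = 4.
log K = nE°cell / 0.0592 = (4)(+1.68) / 0.0592 = 113.5.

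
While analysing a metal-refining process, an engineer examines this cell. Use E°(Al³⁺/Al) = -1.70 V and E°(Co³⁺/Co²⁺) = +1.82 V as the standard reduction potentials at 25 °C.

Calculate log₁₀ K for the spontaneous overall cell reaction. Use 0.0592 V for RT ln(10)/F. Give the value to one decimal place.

Cathode: Co³⁺/Co²⁺; anode: Al³⁺/Al. E°cell = +3.52 V, n = 3.
log K = nE°cell / 0.0592 = (3)(+3.52) / 0.0592 = 178.4.

178.4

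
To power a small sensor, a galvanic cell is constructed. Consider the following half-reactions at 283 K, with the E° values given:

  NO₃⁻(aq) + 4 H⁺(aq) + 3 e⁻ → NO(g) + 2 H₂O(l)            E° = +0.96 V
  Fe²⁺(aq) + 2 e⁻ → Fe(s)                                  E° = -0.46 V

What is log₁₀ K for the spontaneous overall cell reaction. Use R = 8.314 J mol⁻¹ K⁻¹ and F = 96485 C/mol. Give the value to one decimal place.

Cathode: NO₃⁻/NO; anode: Fe²⁺/Fe. E°cell = (+0.96) − (-0.46) = +1.42 V, with n = 6.
ΔG° = −nFE° = −RT ln K, so ln K = nFE°/(RT) = (6)(96485)(+1.42) / ((8.314)(283)) = 349.384.
log₁₀ K = 349.384 / ln 10 = 151.7.

151.7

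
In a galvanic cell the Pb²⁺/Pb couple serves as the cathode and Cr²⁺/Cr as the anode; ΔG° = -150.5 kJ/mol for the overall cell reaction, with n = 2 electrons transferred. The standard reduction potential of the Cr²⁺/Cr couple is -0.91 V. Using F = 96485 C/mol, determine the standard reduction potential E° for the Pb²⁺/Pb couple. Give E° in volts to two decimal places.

-0.13 V

E°cell = −ΔG°/(nF) = −(-150.5×10³)/((2)(96485)) = +0.780 V.
Since Pb²⁺/Pb is the cathode and Cr²⁺/Cr the anode, E°cell = E°(Pb²⁺/Pb) − E°(Cr²⁺/Cr).
So E°(Pb²⁺/Pb) = E°cell + E°(Cr²⁺/Cr) = +0.780 + (-0.91) = -0.13 V.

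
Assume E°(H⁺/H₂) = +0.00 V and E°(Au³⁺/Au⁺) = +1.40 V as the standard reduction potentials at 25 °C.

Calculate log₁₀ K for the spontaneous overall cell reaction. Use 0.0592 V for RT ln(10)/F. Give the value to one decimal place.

Cathode: Au³⁺/Au⁺; anode: H⁺/H₂. E°cell = +1.40 V, n = 2.
log K = nE°cell / 0.0592 = (2)(+1.40) / 0.0592 = 47.3.

47.3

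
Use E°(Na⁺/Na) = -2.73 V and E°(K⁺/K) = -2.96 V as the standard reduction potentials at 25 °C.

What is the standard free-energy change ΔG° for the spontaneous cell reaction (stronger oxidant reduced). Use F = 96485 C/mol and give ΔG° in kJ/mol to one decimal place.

-22.2 kJ/mol

Na⁺/Na (E° = -2.73 V) is the cathode; K⁺/K (E° = -2.96 V) is the anode, so E°cell = +0.23 V.
Balancing electrons gives n = 1 (lcm of 1 and 1).
ΔG° = −nFE° = −(1)(96485)(+0.23) = -22,192 J = -22.2 kJ/mol.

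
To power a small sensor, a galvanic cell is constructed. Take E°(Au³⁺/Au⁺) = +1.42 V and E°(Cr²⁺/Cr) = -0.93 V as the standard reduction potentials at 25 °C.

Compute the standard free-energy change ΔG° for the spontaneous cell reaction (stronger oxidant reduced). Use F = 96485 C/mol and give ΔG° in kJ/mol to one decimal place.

-453.5 kJ/mol

Au³⁺/Au⁺ (E° = +1.42 V) is the cathode; Cr²⁺/Cr (E° = -0.93 V) is the anode, so E°cell = +2.35 V.
Balancing electrons gives n = 2 (lcm of 2 and 2).
ΔG° = −nFE° = −(2)(96485)(+2.35) = -453,480 J = -453.5 kJ/mol.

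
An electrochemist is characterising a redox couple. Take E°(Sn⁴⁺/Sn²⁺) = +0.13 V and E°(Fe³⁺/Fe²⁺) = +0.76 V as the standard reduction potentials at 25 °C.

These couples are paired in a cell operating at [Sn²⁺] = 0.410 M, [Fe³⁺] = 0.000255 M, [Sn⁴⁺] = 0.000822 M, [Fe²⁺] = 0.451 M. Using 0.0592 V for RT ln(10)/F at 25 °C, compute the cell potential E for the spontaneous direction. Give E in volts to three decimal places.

Fe³⁺/Fe²⁺ is the cathode (higher E°), Sn⁴⁺/Sn²⁺ the anode: E°cell = +0.76 − (+0.13) = +0.63 V, n = 2.
Overall: 2 Fe³⁺(aq) + Sn²⁺(aq) → 2 Fe²⁺(aq) + Sn⁴⁺(aq)
Q = [Fe²⁺]^2·[Sn⁴⁺] / ([Fe³⁺]^2·[Sn²⁺]); log Q = 3.797.
E = E° − (0.0592/n) log Q = +0.63 − (0.0592/2)(3.797) = +0.518 V.

+0.518 V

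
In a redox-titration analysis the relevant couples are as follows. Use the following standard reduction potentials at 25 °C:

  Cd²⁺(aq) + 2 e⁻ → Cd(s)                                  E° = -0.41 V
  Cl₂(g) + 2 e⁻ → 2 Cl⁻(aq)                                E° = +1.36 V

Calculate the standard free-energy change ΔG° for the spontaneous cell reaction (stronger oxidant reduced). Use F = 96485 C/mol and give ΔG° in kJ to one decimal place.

-341.6 kJ

Cl₂/Cl⁻ (E° = +1.36 V) is the cathode; Cd²⁺/Cd (E° = -0.41 V) is the anode, so E°cell = +1.77 V.
Balancing electrons gives n = 2 (lcm of 2 and 2).
ΔG° = −nFE° = −(2)(96485)(+1.77) = -341,557 J = -341.6 kJ.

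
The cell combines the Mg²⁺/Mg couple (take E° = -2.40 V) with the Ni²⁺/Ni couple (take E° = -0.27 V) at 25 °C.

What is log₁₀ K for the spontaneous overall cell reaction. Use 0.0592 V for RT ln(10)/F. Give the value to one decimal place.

72.0

Cathode: Ni²⁺/Ni; anode: Mg²⁺/Mg. E°cell = +2.13 V, n = 2.
log K = nE°cell / 0.0592 = (2)(+2.13) / 0.0592 = 72.0.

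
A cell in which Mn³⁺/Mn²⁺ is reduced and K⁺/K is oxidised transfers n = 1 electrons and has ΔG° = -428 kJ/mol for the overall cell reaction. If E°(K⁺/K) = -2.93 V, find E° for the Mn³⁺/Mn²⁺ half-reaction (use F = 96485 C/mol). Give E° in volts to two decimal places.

+1.51 V

E°cell = −ΔG°/(nF) = −(-428×10³)/((1)(96485)) = +4.436 V.
Since Mn³⁺/Mn²⁺ is the cathode and K⁺/K the anode, E°cell = E°(Mn³⁺/Mn²⁺) − E°(K⁺/K).
So E°(Mn³⁺/Mn²⁺) = E°cell + E°(K⁺/K) = +4.436 + (-2.93) = +1.51 V.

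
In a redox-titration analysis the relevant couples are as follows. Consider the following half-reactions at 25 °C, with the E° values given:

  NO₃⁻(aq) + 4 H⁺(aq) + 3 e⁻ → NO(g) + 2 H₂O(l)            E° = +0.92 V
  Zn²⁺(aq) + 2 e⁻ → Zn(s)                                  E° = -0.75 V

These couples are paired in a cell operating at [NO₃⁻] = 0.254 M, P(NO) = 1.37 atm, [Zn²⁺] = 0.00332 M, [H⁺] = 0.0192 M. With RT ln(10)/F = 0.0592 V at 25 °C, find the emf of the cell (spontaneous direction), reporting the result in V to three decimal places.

+1.593 V

NO₃⁻/NO is the cathode (higher E°), Zn²⁺/Zn the anode: E°cell = +0.92 − (-0.75) = +1.67 V, n = 6.
Overall: 2 NO₃⁻(aq) + 8 H⁺(aq) + 3 Zn(s) → 2 NO(g) + 4 H₂O(l) + 3 Zn²⁺(aq)
Q = P(NO)^2·[Zn²⁺]^3 / ([NO₃⁻]^2·[H⁺]^8); log Q = 7.761.
E = E° − (0.0592/n) log Q = +1.67 − (0.0592/6)(7.761) = +1.593 V.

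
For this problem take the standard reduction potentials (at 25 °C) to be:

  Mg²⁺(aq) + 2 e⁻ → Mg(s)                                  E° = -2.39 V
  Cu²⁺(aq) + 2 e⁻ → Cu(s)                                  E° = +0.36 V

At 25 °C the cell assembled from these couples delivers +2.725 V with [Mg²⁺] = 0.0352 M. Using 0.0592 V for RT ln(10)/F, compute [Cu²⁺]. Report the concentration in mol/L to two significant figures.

0.0050 M

Cu²⁺/Cu is the cathode, Mg²⁺/Mg the anode: E°cell = +2.75 V, n = 2.
Overall reaction: Cu²⁺(aq) + Mg(s) → Cu(s) + Mg²⁺(aq); Q = [Mg²⁺]^1/[Cu²⁺]^1.
From E = E° − (0.0592/n) log Q: log Q = (E° − E)·n/0.0592 = (+2.75 − (+2.725))·2/0.0592 = 0.8446.
So 1·log[Cu²⁺] = 1·log(0.0352) − log Q = -1.4535 − (0.8446) = -2.2981; [Cu²⁺] = 10^(-2.2981) ≈ 0.0050 M.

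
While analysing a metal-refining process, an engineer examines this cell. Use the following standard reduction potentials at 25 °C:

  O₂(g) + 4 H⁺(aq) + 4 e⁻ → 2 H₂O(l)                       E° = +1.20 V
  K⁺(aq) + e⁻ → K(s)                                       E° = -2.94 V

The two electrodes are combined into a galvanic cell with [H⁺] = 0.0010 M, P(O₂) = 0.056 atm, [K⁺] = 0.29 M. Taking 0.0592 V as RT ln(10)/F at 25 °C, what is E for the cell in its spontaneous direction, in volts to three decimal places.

+3.976 V

O₂/H₂O is the cathode (higher E°), K⁺/K the anode: E°cell = +1.20 − (-2.94) = +4.14 V, n = 4.
Overall: O₂(g) + 4 H⁺(aq) + 4 K(s) → 2 H₂O(l) + 4 K⁺(aq)
Q = [K⁺]^4 / (P(O₂)·[H⁺]^4); log Q = 11.101.
E = E° − (0.0592/n) log Q = +4.14 − (0.0592/4)(11.101) = +3.976 V.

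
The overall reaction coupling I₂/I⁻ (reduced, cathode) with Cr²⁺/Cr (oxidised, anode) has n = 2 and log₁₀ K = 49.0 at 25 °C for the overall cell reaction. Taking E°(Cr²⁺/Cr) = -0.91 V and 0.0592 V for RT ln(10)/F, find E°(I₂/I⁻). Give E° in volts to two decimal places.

E°cell = (0.0592/n)·log K = (0.0592/2)(49.0) = +1.450 V.
Since I₂/I⁻ is the cathode and Cr²⁺/Cr the anode, E°cell = E°(I₂/I⁻) − E°(Cr²⁺/Cr).
So E°(I₂/I⁻) = E°cell + E°(Cr²⁺/Cr) = +1.450 + (-0.91) = +0.54 V.

+0.54 V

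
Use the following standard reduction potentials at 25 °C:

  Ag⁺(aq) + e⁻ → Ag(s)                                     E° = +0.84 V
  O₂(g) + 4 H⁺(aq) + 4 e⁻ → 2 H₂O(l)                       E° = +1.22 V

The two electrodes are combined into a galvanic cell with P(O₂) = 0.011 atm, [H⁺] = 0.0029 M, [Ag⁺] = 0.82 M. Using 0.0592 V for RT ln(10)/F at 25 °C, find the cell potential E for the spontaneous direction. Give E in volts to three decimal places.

O₂/H₂O is the cathode (higher E°), Ag⁺/Ag the anode: E°cell = +1.22 − (+0.84) = +0.38 V, n = 4.
Overall: O₂(g) + 4 H⁺(aq) + 4 Ag(s) → 2 H₂O(l) + 4 Ag⁺(aq)
Q = [Ag⁺]^4 / (P(O₂)·[H⁺]^4); log Q = 11.764.
E = E° − (0.0592/n) log Q = +0.38 − (0.0592/4)(11.764) = +0.206 V.

+0.206 V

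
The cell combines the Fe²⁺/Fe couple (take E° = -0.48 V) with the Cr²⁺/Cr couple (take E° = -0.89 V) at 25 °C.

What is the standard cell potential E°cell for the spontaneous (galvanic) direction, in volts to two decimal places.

+0.41 V

The Fe²⁺/Fe couple has the higher reduction potential, so it is the cathode; Cr²⁺/Cr is oxidised at the anode.
E°cell = E°(cathode) − E°(anode) = (-0.48) − (-0.89) = +0.41 V.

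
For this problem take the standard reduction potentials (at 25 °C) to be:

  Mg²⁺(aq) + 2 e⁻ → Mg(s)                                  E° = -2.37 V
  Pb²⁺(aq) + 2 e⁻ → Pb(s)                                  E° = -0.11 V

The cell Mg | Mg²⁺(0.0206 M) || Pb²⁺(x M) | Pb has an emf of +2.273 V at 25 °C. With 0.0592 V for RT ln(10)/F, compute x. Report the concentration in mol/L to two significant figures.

0.057 M

Pb²⁺/Pb is the cathode, Mg²⁺/Mg the anode: E°cell = +2.26 V, n = 2.
Overall reaction: Pb²⁺(aq) + Mg(s) → Pb(s) + Mg²⁺(aq); Q = [Mg²⁺]^1/[Pb²⁺]^1.
From E = E° − (0.0592/n) log Q: log Q = (E° − E)·n/0.0592 = (+2.26 − (+2.273))·2/0.0592 = -0.4392.
So 1·log[Pb²⁺] = 1·log(0.0206) − log Q = -1.6861 − (-0.4392) = -1.2469; [Pb²⁺] = 10^(-1.2469) ≈ 0.057 M.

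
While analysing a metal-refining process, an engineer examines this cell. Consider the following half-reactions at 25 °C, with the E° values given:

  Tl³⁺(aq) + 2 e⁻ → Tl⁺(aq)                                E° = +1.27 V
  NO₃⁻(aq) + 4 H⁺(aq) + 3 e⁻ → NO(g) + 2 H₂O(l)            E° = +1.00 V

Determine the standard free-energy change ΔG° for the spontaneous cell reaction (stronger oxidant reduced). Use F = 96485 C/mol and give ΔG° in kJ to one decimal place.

-156.3 kJ

Tl³⁺/Tl⁺ (E° = +1.27 V) is the cathode; NO₃⁻/NO (E° = +1.00 V) is the anode, so E°cell = +0.27 V.
Balancing electrons gives n = 6 (lcm of 2 and 3).
ΔG° = −nFE° = −(6)(96485)(+0.27) = -156,306 J = -156.3 kJ.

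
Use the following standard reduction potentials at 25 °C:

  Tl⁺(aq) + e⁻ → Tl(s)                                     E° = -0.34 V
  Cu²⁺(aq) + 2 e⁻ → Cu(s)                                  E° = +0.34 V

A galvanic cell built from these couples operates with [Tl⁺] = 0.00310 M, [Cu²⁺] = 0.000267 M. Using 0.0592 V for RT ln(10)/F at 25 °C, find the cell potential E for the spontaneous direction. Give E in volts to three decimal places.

+0.723 V

Cu²⁺/Cu is the cathode (higher E°), Tl⁺/Tl the anode: E°cell = +0.34 − (-0.34) = +0.68 V, n = 2.
Overall: Cu²⁺(aq) + 2 Tl(s) → Cu(s) + 2 Tl⁺(aq)
Q = [Tl⁺]^2 / ([Cu²⁺]); log Q = -1.444.
E = E° − (0.0592/n) log Q = +0.68 − (0.0592/2)(-1.444) = +0.723 V.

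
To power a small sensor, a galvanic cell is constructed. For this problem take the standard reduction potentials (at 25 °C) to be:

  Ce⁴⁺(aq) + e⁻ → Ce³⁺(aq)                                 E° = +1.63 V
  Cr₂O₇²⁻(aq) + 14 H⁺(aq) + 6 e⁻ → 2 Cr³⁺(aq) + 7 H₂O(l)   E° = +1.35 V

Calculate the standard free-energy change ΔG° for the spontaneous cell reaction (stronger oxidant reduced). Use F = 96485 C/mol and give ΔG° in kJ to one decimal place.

Ce⁴⁺/Ce³⁺ (E° = +1.63 V) is the cathode; Cr₂O₇²⁻/Cr³⁺ (E° = +1.35 V) is the anode, so E°cell = +0.28 V.
Balancing electrons gives n = 6 (lcm of 1 and 6).
ΔG° = −nFE° = −(6)(96485)(+0.28) = -162,095 J = -162.1 kJ.

-162.1 kJ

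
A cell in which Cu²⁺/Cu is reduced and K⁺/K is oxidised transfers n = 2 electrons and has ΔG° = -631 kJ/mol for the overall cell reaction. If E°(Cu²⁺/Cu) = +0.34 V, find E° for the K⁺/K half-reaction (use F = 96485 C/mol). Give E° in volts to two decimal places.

-2.93 V

E°cell = −ΔG°/(nF) = −(-631×10³)/((2)(96485)) = +3.270 V.
Since Cu²⁺/Cu is the cathode and K⁺/K the anode, E°cell = E°(Cu²⁺/Cu) − E°(K⁺/K).
So E°(K⁺/K) = E°(Cu²⁺/Cu) − E°cell = (+0.34) − (+3.270) = -2.93 V.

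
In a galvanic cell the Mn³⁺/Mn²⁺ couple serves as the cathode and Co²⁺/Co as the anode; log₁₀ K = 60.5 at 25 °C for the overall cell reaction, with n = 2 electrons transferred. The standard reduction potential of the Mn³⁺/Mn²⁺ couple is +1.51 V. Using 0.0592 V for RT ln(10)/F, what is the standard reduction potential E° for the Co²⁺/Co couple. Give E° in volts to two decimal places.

E°cell = (0.0592/n)·log K = (0.0592/2)(60.5) = +1.791 V.
Since Mn³⁺/Mn²⁺ is the cathode and Co²⁺/Co the anode, E°cell = E°(Mn³⁺/Mn²⁺) − E°(Co²⁺/Co).
So E°(Co²⁺/Co) = E°(Mn³⁺/Mn²⁺) − E°cell = (+1.51) − (+1.791) = -0.28 V.

-0.28 V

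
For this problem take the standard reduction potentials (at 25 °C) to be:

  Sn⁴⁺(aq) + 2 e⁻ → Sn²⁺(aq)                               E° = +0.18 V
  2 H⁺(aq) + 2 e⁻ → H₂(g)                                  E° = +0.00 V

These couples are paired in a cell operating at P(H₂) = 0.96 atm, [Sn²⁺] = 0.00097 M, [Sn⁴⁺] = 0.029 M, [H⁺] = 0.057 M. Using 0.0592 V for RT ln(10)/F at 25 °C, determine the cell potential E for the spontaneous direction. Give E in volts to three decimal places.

Sn⁴⁺/Sn²⁺ is the cathode (higher E°), H⁺/H₂ the anode: E°cell = +0.18 − (+0.00) = +0.18 V, n = 2.
Overall: Sn⁴⁺(aq) + H₂(g) → Sn²⁺(aq) + 2 H⁺(aq)
Q = [Sn²⁺]·[H⁺]^2 / ([Sn⁴⁺]·P(H₂)); log Q = -3.946.
E = E° − (0.0592/n) log Q = +0.18 − (0.0592/2)(-3.946) = +0.297 V.

+0.297 V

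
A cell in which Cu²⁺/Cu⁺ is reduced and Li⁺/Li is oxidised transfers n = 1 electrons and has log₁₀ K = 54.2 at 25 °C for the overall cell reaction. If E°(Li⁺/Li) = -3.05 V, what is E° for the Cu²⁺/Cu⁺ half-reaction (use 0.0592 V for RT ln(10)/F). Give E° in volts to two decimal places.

E°cell = (0.0592/n)·log K = (0.0592/1)(54.2) = +3.209 V.
Since Cu²⁺/Cu⁺ is the cathode and Li⁺/Li the anode, E°cell = E°(Cu²⁺/Cu⁺) − E°(Li⁺/Li).
So E°(Cu²⁺/Cu⁺) = E°cell + E°(Li⁺/Li) = +3.209 + (-3.05) = +0.16 V.

+0.16 V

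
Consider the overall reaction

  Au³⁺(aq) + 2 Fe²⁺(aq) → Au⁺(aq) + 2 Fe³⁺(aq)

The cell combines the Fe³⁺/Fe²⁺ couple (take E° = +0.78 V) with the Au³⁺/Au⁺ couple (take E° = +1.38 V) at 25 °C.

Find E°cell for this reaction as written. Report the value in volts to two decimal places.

The Au³⁺/Au⁺ couple has the higher reduction potential, so it is the cathode; Fe³⁺/Fe²⁺ is oxidised at the anode.
E°cell = E°(cathode) − E°(anode) = (+1.38) − (+0.78) = +0.60 V.

+0.60 V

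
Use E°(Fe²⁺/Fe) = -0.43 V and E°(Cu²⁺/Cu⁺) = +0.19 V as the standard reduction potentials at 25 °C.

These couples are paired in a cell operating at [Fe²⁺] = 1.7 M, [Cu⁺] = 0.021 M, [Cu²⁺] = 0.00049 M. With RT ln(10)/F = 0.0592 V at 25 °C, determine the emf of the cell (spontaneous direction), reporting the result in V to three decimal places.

+0.517 V

Cu²⁺/Cu⁺ is the cathode (higher E°), Fe²⁺/Fe the anode: E°cell = +0.19 − (-0.43) = +0.62 V, n = 2.
Overall: 2 Cu²⁺(aq) + Fe(s) → 2 Cu⁺(aq) + Fe²⁺(aq)
Q = [Cu⁺]^2·[Fe²⁺] / ([Cu²⁺]^2); log Q = 3.494.
E = E° − (0.0592/n) log Q = +0.62 − (0.0592/2)(3.494) = +0.517 V.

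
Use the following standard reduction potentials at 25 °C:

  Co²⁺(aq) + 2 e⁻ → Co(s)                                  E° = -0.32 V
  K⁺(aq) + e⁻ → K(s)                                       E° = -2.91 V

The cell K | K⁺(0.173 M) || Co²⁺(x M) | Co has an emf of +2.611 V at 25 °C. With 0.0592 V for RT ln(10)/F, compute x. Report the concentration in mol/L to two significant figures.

0.15 M

Co²⁺/Co is the cathode, K⁺/K the anode: E°cell = +2.59 V, n = 2.
Overall reaction: Co²⁺(aq) + 2 K(s) → Co(s) + 2 K⁺(aq); Q = [K⁺]^2/[Co²⁺]^1.
From E = E° − (0.0592/n) log Q: log Q = (E° − E)·n/0.0592 = (+2.59 − (+2.611))·2/0.0592 = -0.7095.
So 1·log[Co²⁺] = 2·log(0.173) − log Q = -1.5239 − (-0.7095) = -0.8144; [Co²⁺] = 10^(-0.8144) ≈ 0.15 M.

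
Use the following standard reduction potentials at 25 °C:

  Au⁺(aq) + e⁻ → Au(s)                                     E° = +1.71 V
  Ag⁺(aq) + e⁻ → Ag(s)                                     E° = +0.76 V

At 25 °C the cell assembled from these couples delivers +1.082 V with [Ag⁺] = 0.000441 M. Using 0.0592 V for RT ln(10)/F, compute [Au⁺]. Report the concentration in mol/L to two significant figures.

Au⁺/Au is the cathode, Ag⁺/Ag the anode: E°cell = +0.95 V, n = 1.
Overall reaction: Au⁺(aq) + Ag(s) → Au(s) + Ag⁺(aq); Q = [Ag⁺]^1/[Au⁺]^1.
From E = E° − (0.0592/n) log Q: log Q = (E° − E)·n/0.0592 = (+0.95 − (+1.082))·1/0.0592 = -2.2297.
So 1·log[Au⁺] = 1·log(0.000441) − log Q = -3.3556 − (-2.2297) = -1.1259; [Au⁺] = 10^(-1.1259) ≈ 0.075 M.

0.075 M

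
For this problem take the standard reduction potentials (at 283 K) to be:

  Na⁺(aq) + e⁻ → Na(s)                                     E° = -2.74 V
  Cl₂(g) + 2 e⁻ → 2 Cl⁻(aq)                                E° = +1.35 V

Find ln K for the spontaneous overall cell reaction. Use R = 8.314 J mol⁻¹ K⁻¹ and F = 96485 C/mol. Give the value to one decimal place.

Cathode: Cl₂/Cl⁻; anode: Na⁺/Na. E°cell = (+1.35) − (-2.74) = +4.09 V, with n = 2.
ΔG° = −nFE° = −RT ln K, so ln K = nFE°/(RT) = (2)(96485)(+4.09) / ((8.314)(283)) = 335.441.

335.4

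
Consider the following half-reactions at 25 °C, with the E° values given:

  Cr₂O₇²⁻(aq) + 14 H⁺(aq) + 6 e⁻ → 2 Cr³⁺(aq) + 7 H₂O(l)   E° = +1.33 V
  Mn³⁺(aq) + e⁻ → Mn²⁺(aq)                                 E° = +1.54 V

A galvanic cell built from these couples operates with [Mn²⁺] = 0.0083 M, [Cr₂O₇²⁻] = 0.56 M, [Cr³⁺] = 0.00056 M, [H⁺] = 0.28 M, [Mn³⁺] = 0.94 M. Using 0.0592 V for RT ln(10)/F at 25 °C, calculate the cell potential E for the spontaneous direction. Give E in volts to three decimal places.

Mn³⁺/Mn²⁺ is the cathode (higher E°), Cr₂O₇²⁻/Cr³⁺ the anode: E°cell = +1.54 − (+1.33) = +0.21 V, n = 6.
Overall: 6 Mn³⁺(aq) + 2 Cr³⁺(aq) + 7 H₂O(l) → 6 Mn²⁺(aq) + Cr₂O₇²⁻(aq) + 14 H⁺(aq)
Q = [Mn²⁺]^6·[Cr₂O₇²⁻]·[H⁺]^14 / ([Mn³⁺]^6·[Cr³⁺]^2); log Q = -13.812.
E = E° − (0.0592/n) log Q = +0.21 − (0.0592/6)(-13.812) = +0.346 V.

+0.346 V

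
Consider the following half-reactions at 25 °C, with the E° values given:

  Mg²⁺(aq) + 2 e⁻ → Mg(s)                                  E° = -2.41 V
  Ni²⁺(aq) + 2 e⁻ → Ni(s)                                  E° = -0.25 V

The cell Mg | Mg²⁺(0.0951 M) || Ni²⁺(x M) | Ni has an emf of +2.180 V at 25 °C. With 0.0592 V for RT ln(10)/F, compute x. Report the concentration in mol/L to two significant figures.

Ni²⁺/Ni is the cathode, Mg²⁺/Mg the anode: E°cell = +2.16 V, n = 2.
Overall reaction: Ni²⁺(aq) + Mg(s) → Ni(s) + Mg²⁺(aq); Q = [Mg²⁺]^1/[Ni²⁺]^1.
From E = E° − (0.0592/n) log Q: log Q = (E° − E)·n/0.0592 = (+2.16 − (+2.180))·2/0.0592 = -0.6757.
So 1·log[Ni²⁺] = 1·log(0.0951) − log Q = -1.0218 − (-0.6757) = -0.3461; [Ni²⁺] = 10^(-0.3461) ≈ 0.45 M.

0.45 M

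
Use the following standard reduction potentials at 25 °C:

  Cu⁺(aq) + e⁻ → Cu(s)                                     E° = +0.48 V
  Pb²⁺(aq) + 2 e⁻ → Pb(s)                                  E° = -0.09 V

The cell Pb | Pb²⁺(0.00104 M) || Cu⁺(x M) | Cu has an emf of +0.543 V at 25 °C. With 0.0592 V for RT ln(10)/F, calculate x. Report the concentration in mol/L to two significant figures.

0.011 M

Cu⁺/Cu is the cathode, Pb²⁺/Pb the anode: E°cell = +0.57 V, n = 2.
Overall reaction: 2 Cu⁺(aq) + Pb(s) → 2 Cu(s) + Pb²⁺(aq); Q = [Pb²⁺]^1/[Cu⁺]^2.
From E = E° − (0.0592/n) log Q: log Q = (E° − E)·n/0.0592 = (+0.57 − (+0.543))·2/0.0592 = 0.9122.
So 2·log[Cu⁺] = 1·log(0.00104) − log Q = -2.9830 − (0.9122) = -3.8952; log[Cu⁺] = -3.8952 / 2 = -1.9476; [Cu⁺] = 10^(-1.9476) ≈ 0.011 M.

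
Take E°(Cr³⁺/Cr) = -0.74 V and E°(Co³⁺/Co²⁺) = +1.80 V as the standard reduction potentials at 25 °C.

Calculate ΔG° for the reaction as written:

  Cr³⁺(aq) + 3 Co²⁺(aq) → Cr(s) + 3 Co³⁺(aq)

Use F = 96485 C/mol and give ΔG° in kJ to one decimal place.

+735.2 kJ

As written, Cr³⁺/Cr is reduced (cathode) and Co³⁺/Co²⁺ is oxidised (anode), so E°cell = (-0.74) − (+1.80) = -2.54 V.
Balancing electrons gives n = 3.
ΔG° = −nFE° = −(3)(96485)(-2.54) = 735,216 J = +735.2 kJ.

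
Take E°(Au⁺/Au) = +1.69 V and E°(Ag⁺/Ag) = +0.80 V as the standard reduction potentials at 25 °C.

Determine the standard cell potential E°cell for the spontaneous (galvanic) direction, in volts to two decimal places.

+0.89 V

The Au⁺/Au couple has the higher reduction potential, so it is the cathode; Ag⁺/Ag is oxidised at the anode.
E°cell = E°(cathode) − E°(anode) = (+1.69) − (+0.80) = +0.89 V.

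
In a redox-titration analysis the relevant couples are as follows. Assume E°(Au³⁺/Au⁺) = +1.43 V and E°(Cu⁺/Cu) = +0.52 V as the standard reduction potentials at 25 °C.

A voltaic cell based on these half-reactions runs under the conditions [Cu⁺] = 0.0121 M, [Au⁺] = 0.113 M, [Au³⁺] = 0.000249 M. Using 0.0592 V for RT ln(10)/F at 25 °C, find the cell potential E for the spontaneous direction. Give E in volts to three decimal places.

Au³⁺/Au⁺ is the cathode (higher E°), Cu⁺/Cu the anode: E°cell = +1.43 − (+0.52) = +0.91 V, n = 2.
Overall: Au³⁺(aq) + 2 Cu(s) → Au⁺(aq) + 2 Cu⁺(aq)
Q = [Au⁺]·[Cu⁺]^2 / ([Au³⁺]); log Q = -1.178.
E = E° − (0.0592/n) log Q = +0.91 − (0.0592/2)(-1.178) = +0.945 V.

+0.945 V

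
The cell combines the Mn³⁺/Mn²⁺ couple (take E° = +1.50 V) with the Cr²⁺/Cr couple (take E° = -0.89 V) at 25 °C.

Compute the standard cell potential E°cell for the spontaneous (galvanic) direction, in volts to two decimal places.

+2.39 V

The Mn³⁺/Mn²⁺ couple has the higher reduction potential, so it is the cathode; Cr²⁺/Cr is oxidised at the anode.
E°cell = E°(cathode) − E°(anode) = (+1.50) − (-0.89) = +2.39 V.
Since E°cell > 0, the reaction is spontaneous under standard conditions.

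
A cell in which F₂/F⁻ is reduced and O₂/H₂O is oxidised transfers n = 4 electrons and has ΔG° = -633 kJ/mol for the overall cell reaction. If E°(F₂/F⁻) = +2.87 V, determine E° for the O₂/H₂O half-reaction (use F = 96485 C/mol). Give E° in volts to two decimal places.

E°cell = −ΔG°/(nF) = −(-633×10³)/((4)(96485)) = +1.640 V.
Since F₂/F⁻ is the cathode and O₂/H₂O the anode, E°cell = E°(F₂/F⁻) − E°(O₂/H₂O).
So E°(O₂/H₂O) = E°(F₂/F⁻) − E°cell = (+2.87) − (+1.640) = +1.23 V.

+1.23 V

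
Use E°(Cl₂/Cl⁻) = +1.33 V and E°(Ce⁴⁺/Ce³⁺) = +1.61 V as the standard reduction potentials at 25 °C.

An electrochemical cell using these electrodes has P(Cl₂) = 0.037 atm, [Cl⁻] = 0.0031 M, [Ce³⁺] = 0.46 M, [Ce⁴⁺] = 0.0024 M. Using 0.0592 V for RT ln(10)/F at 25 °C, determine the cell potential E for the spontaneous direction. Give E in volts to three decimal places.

Ce⁴⁺/Ce³⁺ is the cathode (higher E°), Cl₂/Cl⁻ the anode: E°cell = +1.61 − (+1.33) = +0.28 V, n = 2.
Overall: 2 Ce⁴⁺(aq) + 2 Cl⁻(aq) → 2 Ce³⁺(aq) + Cl₂(g)
Q = [Ce³⁺]^2·P(Cl₂) / ([Ce⁴⁺]^2·[Cl⁻]^2); log Q = 8.151.
E = E° − (0.0592/n) log Q = +0.28 − (0.0592/2)(8.151) = +0.039 V.

+0.039 V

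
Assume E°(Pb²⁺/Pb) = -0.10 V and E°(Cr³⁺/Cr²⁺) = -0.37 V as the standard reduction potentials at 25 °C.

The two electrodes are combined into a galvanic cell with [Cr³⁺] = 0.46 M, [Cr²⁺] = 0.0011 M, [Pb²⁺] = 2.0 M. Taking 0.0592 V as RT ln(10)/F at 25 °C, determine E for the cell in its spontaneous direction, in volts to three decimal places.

Pb²⁺/Pb is the cathode (higher E°), Cr³⁺/Cr²⁺ the anode: E°cell = -0.10 − (-0.37) = +0.27 V, n = 2.
Overall: Pb²⁺(aq) + 2 Cr²⁺(aq) → Pb(s) + 2 Cr³⁺(aq)
Q = [Cr³⁺]^2 / ([Pb²⁺]·[Cr²⁺]^2); log Q = 4.942.
E = E° − (0.0592/n) log Q = +0.27 − (0.0592/2)(4.942) = +0.124 V.

+0.124 V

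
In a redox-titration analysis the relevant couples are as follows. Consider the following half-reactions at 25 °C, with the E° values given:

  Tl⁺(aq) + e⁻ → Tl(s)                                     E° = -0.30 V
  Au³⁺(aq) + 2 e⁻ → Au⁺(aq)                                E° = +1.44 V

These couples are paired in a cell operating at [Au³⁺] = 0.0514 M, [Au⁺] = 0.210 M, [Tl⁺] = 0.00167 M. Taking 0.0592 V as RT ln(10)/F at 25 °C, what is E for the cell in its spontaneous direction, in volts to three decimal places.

Au³⁺/Au⁺ is the cathode (higher E°), Tl⁺/Tl the anode: E°cell = +1.44 − (-0.30) = +1.74 V, n = 2.
Overall: Au³⁺(aq) + 2 Tl(s) → Au⁺(aq) + 2 Tl⁺(aq)
Q = [Au⁺]·[Tl⁺]^2 / ([Au³⁺]); log Q = -4.943.
E = E° − (0.0592/n) log Q = +1.74 − (0.0592/2)(-4.943) = +1.886 V.

+1.886 V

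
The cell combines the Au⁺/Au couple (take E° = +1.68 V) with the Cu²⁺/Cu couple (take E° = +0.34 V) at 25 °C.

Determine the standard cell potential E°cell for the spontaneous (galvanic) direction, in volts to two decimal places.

+1.34 V

The Au⁺/Au couple has the higher reduction potential, so it is the cathode; Cu²⁺/Cu is oxidised at the anode.
E°cell = E°(cathode) − E°(anode) = (+1.68) − (+0.34) = +1.34 V.
Since E°cell > 0, the reaction is spontaneous under standard conditions.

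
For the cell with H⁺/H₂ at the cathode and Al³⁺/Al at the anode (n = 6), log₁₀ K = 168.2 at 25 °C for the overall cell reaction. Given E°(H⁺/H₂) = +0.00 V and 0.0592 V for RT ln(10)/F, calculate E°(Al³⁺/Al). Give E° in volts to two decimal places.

E°cell = (0.0592/n)·log K = (0.0592/6)(168.2) = +1.660 V.
Since H⁺/H₂ is the cathode and Al³⁺/Al the anode, E°cell = E°(H⁺/H₂) − E°(Al³⁺/Al).
So E°(Al³⁺/Al) = E°(H⁺/H₂) − E°cell = (+0.00) − (+1.660) = -1.66 V.

-1.66 V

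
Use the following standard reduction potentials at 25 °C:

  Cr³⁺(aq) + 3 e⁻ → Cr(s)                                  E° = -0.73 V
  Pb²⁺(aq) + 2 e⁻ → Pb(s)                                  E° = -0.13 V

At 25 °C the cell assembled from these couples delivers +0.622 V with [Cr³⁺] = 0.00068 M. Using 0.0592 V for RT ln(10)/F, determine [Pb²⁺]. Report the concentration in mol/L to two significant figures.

Pb²⁺/Pb is the cathode, Cr³⁺/Cr the anode: E°cell = +0.60 V, n = 6.
Overall reaction: 3 Pb²⁺(aq) + 2 Cr(s) → 3 Pb(s) + 2 Cr³⁺(aq); Q = [Cr³⁺]^2/[Pb²⁺]^3.
From E = E° − (0.0592/n) log Q: log Q = (E° − E)·n/0.0592 = (+0.60 − (+0.622))·6/0.0592 = -2.2297.
So 3·log[Pb²⁺] = 2·log(0.00068) − log Q = -6.3350 − (-2.2297) = -4.1053; log[Pb²⁺] = -4.1053 / 3 = -1.3684; [Pb²⁺] = 10^(-1.3684) ≈ 0.043 M.

0.043 M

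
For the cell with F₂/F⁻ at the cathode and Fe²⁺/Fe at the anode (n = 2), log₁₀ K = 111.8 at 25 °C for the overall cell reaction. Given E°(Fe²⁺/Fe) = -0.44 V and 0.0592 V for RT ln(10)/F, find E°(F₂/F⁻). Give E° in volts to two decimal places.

E°cell = (0.0592/n)·log K = (0.0592/2)(111.8) = +3.309 V.
Since F₂/F⁻ is the cathode and Fe²⁺/Fe the anode, E°cell = E°(F₂/F⁻) − E°(Fe²⁺/Fe).
So E°(F₂/F⁻) = E°cell + E°(Fe²⁺/Fe) = +3.309 + (-0.44) = +2.87 V.

+2.87 V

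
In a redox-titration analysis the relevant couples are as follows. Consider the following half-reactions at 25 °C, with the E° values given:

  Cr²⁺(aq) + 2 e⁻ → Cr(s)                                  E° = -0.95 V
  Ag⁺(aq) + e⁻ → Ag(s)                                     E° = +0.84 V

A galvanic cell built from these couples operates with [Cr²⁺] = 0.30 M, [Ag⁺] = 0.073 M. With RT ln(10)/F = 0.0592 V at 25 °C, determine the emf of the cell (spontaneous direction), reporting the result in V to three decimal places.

+1.738 V

Ag⁺/Ag is the cathode (higher E°), Cr²⁺/Cr the anode: E°cell = +0.84 − (-0.95) = +1.79 V, n = 2.
Overall: 2 Ag⁺(aq) + Cr(s) → 2 Ag(s) + Cr²⁺(aq)
Q = [Cr²⁺] / ([Ag⁺]^2); log Q = 1.750.
E = E° − (0.0592/n) log Q = +1.79 − (0.0592/2)(1.750) = +1.738 V.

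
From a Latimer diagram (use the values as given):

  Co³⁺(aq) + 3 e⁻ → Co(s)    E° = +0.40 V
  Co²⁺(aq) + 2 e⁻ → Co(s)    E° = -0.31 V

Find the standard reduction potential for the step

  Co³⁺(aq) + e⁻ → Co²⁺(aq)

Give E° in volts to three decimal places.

+1.820 V

Sequential free energies add, so n₃E°₃ = n₁E°₁ + n₂E°₂.
With n₃ = 3, and the known step contributing 2×(-0.31) V, the unknown satisfies 1·E° = 3×(+0.40) − 2×(-0.31) = +1.820.
E° = +1.820 / 1 = +1.820 V.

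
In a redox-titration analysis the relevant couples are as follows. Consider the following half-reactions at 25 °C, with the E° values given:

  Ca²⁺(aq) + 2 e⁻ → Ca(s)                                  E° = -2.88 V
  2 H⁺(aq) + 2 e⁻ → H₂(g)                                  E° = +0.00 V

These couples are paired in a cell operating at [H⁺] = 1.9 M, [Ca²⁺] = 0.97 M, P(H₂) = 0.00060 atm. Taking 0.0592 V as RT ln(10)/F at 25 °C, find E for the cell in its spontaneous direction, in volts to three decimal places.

+2.992 V

H⁺/H₂ is the cathode (higher E°), Ca²⁺/Ca the anode: E°cell = +0.00 − (-2.88) = +2.88 V, n = 2.
Overall: 2 H⁺(aq) + Ca(s) → H₂(g) + Ca²⁺(aq)
Q = P(H₂)·[Ca²⁺] / ([H⁺]^2); log Q = -3.793.
E = E° − (0.0592/n) log Q = +2.88 − (0.0592/2)(-3.793) = +2.992 V.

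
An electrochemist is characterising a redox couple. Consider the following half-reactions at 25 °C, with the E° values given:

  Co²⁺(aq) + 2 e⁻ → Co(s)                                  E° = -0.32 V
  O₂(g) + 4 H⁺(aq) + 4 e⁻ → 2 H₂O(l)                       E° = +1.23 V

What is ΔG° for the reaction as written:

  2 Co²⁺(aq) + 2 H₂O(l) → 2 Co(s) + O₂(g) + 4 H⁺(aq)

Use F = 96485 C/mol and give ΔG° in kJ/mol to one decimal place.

As written, Co²⁺/Co is reduced (cathode) and O₂/H₂O is oxidised (anode), so E°cell = (-0.32) − (+1.23) = -1.55 V.
Balancing electrons gives n = 4.
ΔG° = −nFE° = −(4)(96485)(-1.55) = 598,207 J = +598.2 kJ/mol.

+598.2 kJ/mol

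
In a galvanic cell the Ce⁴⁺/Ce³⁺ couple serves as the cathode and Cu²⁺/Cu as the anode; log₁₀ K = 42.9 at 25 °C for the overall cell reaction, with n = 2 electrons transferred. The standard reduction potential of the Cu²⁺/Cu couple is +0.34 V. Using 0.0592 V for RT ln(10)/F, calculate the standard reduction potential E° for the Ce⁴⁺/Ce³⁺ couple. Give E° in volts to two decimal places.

E°cell = (0.0592/n)·log K = (0.0592/2)(42.9) = +1.270 V.
Since Ce⁴⁺/Ce³⁺ is the cathode and Cu²⁺/Cu the anode, E°cell = E°(Ce⁴⁺/Ce³⁺) − E°(Cu²⁺/Cu).
So E°(Ce⁴⁺/Ce³⁺) = E°cell + E°(Cu²⁺/Cu) = +1.270 + (+0.34) = +1.61 V.

+1.61 V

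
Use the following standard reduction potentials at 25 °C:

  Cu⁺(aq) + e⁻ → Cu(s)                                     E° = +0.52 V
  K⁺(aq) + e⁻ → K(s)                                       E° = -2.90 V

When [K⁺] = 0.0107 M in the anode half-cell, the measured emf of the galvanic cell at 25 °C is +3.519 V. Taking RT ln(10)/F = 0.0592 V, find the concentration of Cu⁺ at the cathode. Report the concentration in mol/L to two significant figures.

Cu⁺/Cu is the cathode, K⁺/K the anode: E°cell = +3.42 V, n = 1.
Overall reaction: Cu⁺(aq) + K(s) → Cu(s) + K⁺(aq); Q = [K⁺]^1/[Cu⁺]^1.
From E = E° − (0.0592/n) log Q: log Q = (E° − E)·n/0.0592 = (+3.42 − (+3.519))·1/0.0592 = -1.6723.
So 1·log[Cu⁺] = 1·log(0.0107) − log Q = -1.9706 − (-1.6723) = -0.2983; [Cu⁺] = 10^(-0.2983) ≈ 0.50 M.

0.50 M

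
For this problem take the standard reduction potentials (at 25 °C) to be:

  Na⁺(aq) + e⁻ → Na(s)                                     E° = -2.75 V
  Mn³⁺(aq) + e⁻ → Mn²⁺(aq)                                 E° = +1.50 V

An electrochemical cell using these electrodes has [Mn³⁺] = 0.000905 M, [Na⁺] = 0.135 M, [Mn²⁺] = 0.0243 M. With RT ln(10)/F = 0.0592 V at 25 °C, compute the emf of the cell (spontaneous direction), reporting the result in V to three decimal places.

+4.217 V

Mn³⁺/Mn²⁺ is the cathode (higher E°), Na⁺/Na the anode: E°cell = +1.50 − (-2.75) = +4.25 V, n = 1.
Overall: Mn³⁺(aq) + Na(s) → Mn²⁺(aq) + Na⁺(aq)
Q = [Mn²⁺]·[Na⁺] / ([Mn³⁺]); log Q = 0.559.
E = E° − (0.0592/n) log Q = +4.25 − (0.0592/1)(0.559) = +4.217 V.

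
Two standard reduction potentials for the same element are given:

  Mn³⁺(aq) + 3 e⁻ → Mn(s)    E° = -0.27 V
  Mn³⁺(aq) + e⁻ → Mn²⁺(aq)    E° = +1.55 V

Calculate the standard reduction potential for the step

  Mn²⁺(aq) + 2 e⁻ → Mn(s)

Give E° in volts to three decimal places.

Sequential free energies add, so n₃E°₃ = n₁E°₁ + n₂E°₂.
With n₃ = 3, and the known step contributing 1×(+1.55) V, the unknown satisfies 2·E° = 3×(-0.27) − 1×(+1.55) = -2.360.
E° = -2.360 / 2 = -1.180 V.

-1.180 V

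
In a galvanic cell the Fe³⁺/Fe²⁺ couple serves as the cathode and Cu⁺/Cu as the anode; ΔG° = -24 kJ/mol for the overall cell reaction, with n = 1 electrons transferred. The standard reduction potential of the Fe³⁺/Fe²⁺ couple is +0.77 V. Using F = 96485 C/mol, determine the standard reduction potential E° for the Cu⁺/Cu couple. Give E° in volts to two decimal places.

E°cell = −ΔG°/(nF) = −(-24×10³)/((1)(96485)) = +0.249 V.
Since Fe³⁺/Fe²⁺ is the cathode and Cu⁺/Cu the anode, E°cell = E°(Fe³⁺/Fe²⁺) − E°(Cu⁺/Cu).
So E°(Cu⁺/Cu) = E°(Fe³⁺/Fe²⁺) − E°cell = (+0.77) − (+0.249) = +0.52 V.

+0.52 V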